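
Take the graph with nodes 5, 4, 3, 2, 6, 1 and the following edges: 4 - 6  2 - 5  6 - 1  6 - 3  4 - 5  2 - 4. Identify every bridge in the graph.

1-6, 3-6, 4-6

The edges on the cycle 2-4-5-2 are not bridges since each lies on that cycle.
But removing 6 - 1 disconnects 6 from 1; removing 4 - 6 disconnects 4 from 6; removing 6 - 3 disconnects 6 from 3 — these are bridges.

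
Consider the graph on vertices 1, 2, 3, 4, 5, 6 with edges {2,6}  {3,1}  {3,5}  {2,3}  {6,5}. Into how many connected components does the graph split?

4 is isolated — a component by itself.
Starting from 1 we can reach 1, 2, 3, 5, 6. That is one component of size 5.
Total: 2 components.

2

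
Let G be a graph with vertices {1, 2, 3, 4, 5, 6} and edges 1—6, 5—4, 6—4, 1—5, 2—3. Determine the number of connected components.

2

Starting from 2 we can reach 2, 3. That is one component of size 2.
Starting from 1 we can reach 1, 4, 5, 6. That is one component of size 4.
Total: 2 components.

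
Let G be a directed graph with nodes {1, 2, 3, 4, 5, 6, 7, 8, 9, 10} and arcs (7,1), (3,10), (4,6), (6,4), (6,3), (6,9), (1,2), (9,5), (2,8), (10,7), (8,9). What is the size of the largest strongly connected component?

{4, 6} are all mutually reachable — one SCC of size 2.
{1} is an SCC by itself.
{8} is an SCC by itself.
{5} is an SCC by itself.
{2} is an SCC by itself.
(and 4 more singleton SCCs)
The largest has 2 vertices.

2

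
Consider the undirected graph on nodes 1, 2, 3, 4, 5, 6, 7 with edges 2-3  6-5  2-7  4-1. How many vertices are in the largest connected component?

3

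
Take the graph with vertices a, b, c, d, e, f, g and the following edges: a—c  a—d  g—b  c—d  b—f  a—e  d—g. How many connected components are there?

1

Starting from a we can reach a, b, c, d, e, f, g. That is one component of size 7.
Total: 1 component.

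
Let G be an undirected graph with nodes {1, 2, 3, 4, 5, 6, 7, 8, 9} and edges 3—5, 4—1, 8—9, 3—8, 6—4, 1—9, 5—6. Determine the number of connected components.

3

7 is isolated — a component by itself.
2 is isolated — a component by itself.
Starting from 1 we can reach 1, 3, 4, 5, 6, 8, 9. That is one component of size 7.
Total: 3 components.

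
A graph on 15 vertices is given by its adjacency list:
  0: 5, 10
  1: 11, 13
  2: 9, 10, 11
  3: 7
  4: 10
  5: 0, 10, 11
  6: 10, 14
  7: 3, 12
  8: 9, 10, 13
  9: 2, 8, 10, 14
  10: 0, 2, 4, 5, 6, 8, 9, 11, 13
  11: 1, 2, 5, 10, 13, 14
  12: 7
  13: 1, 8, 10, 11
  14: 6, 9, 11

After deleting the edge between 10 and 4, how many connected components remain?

3

Before removal there are 2 components.
10-4 is a bridge — removing it separates 10's side from 4's side.
After removal: 3 components.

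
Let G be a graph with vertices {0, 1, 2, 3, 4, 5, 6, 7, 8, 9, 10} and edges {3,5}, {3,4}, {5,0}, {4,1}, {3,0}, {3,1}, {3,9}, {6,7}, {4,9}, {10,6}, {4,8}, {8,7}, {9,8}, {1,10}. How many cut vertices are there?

1

Removing 3 increases the component count from 2 to 3, so 3 is a cut vertex.
By contrast removing 10 leaves 2 components; it is not a cut vertex. No other vertex is a cut vertex either.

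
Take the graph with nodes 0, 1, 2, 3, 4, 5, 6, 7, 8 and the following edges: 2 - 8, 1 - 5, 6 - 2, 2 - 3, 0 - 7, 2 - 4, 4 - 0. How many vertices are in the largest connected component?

Starting from 1 we can reach 1, 5. That is one component of size 2.
Starting from 0 we can reach 0, 2, 3, 4, 6, 7, 8. That is one component of size 7.
The largest has 7 vertices.

7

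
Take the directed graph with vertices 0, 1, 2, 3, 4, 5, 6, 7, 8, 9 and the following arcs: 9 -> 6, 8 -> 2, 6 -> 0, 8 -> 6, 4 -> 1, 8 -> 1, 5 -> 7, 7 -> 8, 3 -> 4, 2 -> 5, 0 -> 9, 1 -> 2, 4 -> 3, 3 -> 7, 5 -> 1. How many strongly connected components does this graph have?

{1, 2, 5, 7, 8} are all mutually reachable — one SCC of size 5.
{0, 6, 9} are all mutually reachable — one SCC of size 3.
{3, 4} are all mutually reachable — one SCC of size 2.
That gives 3 strongly connected components.

3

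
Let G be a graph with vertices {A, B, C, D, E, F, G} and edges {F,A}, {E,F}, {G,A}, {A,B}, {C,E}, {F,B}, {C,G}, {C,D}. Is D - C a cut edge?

Removing D - C leaves no path between D and C: the component count goes from 1 to 2. So it is a bridge.

Yes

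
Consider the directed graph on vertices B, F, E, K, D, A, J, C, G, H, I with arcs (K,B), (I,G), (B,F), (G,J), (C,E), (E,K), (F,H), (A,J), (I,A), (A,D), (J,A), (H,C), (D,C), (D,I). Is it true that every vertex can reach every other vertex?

No

There is no directed path from K to I, so the graph is not strongly connected.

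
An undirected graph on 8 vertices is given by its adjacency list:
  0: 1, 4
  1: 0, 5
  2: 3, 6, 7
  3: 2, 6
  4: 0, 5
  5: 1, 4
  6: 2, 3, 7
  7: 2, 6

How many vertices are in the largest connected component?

Starting from 0 we can reach 0, 1, 4, 5. That is one component of size 4.
Starting from 2 we can reach 2, 3, 6, 7. That is one component of size 4.
The largest has 4 vertices.

4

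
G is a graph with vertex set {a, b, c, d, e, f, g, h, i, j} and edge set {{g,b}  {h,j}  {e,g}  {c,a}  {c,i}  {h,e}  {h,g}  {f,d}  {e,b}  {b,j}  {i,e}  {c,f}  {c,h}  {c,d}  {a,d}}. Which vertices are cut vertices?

c

Removing c increases the component count from 1 to 2, so c is a cut vertex.
By contrast removing d leaves 1 component; it is not a cut vertex. No other vertex is a cut vertex either.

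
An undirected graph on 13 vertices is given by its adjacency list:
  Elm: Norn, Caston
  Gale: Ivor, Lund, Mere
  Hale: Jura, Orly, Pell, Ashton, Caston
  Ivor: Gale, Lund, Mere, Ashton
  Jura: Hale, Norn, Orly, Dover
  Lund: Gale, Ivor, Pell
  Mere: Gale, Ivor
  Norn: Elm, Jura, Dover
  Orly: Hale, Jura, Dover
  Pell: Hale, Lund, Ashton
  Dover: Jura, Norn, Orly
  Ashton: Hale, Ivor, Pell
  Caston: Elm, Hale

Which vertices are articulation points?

Hale

Removing Hale increases the component count from 1 to 2, so Hale is a cut vertex.
By contrast removing Pell leaves 1 component; it is not a cut vertex. No other vertex is a cut vertex either.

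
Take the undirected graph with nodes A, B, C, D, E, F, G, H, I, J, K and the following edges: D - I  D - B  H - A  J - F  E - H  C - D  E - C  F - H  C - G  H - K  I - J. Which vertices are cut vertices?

C, D, H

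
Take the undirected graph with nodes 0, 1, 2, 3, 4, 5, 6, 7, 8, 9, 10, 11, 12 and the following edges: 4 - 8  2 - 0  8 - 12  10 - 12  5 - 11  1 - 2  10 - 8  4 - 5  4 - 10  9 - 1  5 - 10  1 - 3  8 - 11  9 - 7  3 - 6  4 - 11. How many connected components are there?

2

Starting from 4 we can reach 4, 5, 8, 10, 11, 12. That is one component of size 6.
Starting from 0 we can reach 0, 1, 2, 3, 6, 7, 9. That is one component of size 7.
Total: 2 components.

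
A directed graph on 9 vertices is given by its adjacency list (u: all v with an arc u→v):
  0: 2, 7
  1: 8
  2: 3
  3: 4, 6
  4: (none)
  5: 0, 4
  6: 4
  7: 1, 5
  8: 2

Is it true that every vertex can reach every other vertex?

No

There is no directed path from 6 to 0, so the graph is not strongly connected.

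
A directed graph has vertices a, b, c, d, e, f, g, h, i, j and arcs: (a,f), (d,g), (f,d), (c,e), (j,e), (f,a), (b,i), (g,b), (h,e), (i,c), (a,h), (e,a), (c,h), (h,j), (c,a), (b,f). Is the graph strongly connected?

Yes

From g we can reach every vertex (a, b, c, d, e, f, g, h, i, j), and every vertex can reach g (a, b, c, d, e, f, g, h, i, j). So the whole graph is one strongly connected component.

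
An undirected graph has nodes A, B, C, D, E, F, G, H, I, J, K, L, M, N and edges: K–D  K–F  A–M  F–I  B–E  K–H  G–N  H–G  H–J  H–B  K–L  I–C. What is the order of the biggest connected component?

12

Starting from A we can reach A, M. That is one component of size 2.
Starting from B we can reach B, C, D, E, F, G, H, I, J, K, L, N. That is one component of size 12.
The largest has 12 vertices.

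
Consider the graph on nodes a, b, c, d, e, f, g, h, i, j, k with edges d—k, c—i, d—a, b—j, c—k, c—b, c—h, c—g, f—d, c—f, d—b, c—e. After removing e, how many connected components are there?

With e gone, the remaining components are: {a, b, c, d, f, g, h, i, j, k}.
That is 1 component.

1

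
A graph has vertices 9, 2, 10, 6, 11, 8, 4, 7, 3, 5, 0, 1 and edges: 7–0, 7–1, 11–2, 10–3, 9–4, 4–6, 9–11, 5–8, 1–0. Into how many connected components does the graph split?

Starting from 3 we can reach 3, 10. That is one component of size 2.
Starting from 5 we can reach 5, 8. That is one component of size 2.
Starting from 0 we can reach 0, 1, 7. That is one component of size 3.
Starting from 2 we can reach 2, 4, 6, 9, 11. That is one component of size 5.
Total: 4 components.

4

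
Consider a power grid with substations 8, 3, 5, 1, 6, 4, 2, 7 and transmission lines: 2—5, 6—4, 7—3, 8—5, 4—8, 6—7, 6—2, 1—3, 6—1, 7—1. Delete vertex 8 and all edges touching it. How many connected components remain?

1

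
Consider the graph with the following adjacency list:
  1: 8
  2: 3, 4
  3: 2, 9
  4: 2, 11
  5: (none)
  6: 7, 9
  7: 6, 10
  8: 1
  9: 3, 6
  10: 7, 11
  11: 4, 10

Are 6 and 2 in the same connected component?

Yes

From 6 we can reach 2, 3, 4, 6, 7, 9, 10, 11, which includes 2.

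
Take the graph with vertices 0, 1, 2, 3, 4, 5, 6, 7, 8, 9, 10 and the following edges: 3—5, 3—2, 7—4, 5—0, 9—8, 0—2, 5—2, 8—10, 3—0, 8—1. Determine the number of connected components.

6 is isolated — a component by itself.
Starting from 4 we can reach 4, 7. That is one component of size 2.
Starting from 1 we can reach 1, 8, 9, 10. That is one component of size 4.
Starting from 0 we can reach 0, 2, 3, 5. That is one component of size 4.
Total: 4 components.

4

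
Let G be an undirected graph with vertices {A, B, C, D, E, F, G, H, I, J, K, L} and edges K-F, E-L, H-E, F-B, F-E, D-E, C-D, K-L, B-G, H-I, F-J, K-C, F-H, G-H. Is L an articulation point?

No

Deleting L leaves 2 components (was 2), so L is not a cut vertex.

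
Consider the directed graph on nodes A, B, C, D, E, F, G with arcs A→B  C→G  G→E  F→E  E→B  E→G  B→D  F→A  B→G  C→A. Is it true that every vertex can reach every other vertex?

There is no directed path from B to A, so the graph is not strongly connected.

No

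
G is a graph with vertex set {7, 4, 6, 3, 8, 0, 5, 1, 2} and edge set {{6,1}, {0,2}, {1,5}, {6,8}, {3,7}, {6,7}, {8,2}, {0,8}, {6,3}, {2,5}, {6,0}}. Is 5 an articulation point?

No

Deleting 5 leaves 2 components (was 2), so 5 is not a cut vertex.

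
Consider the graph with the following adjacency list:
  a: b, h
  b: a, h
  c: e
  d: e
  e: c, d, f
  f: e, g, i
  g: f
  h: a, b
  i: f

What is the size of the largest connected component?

Starting from a we can reach a, b, h. That is one component of size 3.
Starting from c we can reach c, d, e, f, g, i. That is one component of size 6.
The largest has 6 vertices.

6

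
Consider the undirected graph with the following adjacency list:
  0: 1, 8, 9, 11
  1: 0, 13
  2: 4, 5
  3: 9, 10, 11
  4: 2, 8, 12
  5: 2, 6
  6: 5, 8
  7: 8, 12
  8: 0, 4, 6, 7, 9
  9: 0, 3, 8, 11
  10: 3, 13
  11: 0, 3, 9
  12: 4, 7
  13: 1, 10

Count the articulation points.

Removing 8 increases the component count from 1 to 2, so 8 is a cut vertex.
By contrast removing 7 leaves 1 component; it is not a cut vertex. No other vertex is a cut vertex either.

1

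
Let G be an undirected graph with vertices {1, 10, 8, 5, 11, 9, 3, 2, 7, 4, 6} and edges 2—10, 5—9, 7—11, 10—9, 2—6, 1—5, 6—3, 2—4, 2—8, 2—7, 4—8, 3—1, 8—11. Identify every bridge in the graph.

none

The edges on the cycle 2-7-11-8-2 are not bridges since each lies on that cycle.
Every edge lies on some cycle, so there are no bridges.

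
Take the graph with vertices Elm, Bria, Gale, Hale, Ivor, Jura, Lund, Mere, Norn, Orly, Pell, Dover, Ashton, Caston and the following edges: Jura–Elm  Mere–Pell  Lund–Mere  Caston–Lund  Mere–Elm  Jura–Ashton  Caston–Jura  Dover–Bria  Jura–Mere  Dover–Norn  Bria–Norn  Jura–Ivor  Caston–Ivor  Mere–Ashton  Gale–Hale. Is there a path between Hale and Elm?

No

The component containing Hale is {Gale, Hale}, and Elm is not in it.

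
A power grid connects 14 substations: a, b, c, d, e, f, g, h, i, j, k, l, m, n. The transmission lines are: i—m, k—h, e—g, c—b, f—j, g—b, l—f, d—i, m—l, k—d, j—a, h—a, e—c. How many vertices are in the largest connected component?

n is isolated — a component by itself.
Starting from b we can reach b, c, e, g. That is one component of size 4.
Starting from a we can reach a, d, f, h, i, j, k, l, m. That is one component of size 9.
The largest has 9 vertices.

9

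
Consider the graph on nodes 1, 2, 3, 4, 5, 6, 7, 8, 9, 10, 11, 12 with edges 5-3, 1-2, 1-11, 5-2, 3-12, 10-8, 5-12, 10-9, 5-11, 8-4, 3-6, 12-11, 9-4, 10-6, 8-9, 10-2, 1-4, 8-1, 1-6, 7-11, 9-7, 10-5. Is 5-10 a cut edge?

After removing 5-10, the path 5-2-10 still connects them, so the edge is not a bridge.

No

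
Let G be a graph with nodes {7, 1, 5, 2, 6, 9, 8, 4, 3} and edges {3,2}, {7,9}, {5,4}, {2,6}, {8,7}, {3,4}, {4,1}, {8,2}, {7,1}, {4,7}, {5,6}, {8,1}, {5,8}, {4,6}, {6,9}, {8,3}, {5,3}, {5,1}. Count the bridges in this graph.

The edges on the cycle 5-8-7-9-6-4-5 are not bridges since each lies on that cycle.
Every edge lies on some cycle, so there are no bridges.

0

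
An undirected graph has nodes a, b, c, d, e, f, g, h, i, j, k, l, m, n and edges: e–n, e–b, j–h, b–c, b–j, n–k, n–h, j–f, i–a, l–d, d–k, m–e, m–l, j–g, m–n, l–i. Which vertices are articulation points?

b, i, j, l

Removing b increases the component count from 1 to 2, so b is a cut vertex.
Removing i increases the component count from 1 to 2, so i is a cut vertex.
Removing j increases the component count from 1 to 3, so j is a cut vertex.
Likewise l is a cut vertex.
By contrast removing c leaves 1 component; it is not a cut vertex. No other vertex is a cut vertex either.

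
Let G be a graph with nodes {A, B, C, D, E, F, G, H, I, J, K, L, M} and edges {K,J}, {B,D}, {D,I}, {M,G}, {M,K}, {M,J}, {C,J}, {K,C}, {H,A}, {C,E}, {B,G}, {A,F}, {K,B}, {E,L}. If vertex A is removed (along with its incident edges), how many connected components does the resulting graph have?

3

With A gone, the remaining components are: {F}; {H}; {B, C, D, E, G, I, J, K, L, M}.
That is 3 components.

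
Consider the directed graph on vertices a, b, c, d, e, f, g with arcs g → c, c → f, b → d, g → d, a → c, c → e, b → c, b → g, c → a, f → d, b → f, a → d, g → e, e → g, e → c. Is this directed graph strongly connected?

No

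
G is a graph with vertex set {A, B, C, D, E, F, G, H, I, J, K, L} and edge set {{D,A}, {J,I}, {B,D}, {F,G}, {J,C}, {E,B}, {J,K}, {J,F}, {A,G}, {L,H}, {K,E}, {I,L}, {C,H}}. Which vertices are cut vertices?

Removing J increases the component count from 1 to 2, so J is a cut vertex.
By contrast removing H leaves 1 component; it is not a cut vertex. No other vertex is a cut vertex either.

J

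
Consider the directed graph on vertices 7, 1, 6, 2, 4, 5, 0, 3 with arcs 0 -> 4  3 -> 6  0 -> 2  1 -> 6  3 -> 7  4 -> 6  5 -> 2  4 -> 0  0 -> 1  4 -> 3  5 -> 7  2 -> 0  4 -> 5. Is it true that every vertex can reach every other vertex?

No

There is no directed path from 1 to 2, so the graph is not strongly connected.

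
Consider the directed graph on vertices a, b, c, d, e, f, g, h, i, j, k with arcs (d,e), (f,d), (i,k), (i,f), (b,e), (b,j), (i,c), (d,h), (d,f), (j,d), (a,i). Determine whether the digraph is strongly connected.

There is no directed path from j to c, so the graph is not strongly connected.

No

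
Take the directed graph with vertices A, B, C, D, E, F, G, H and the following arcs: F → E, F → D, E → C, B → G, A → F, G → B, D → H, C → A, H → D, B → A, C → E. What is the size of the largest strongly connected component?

{A, C, E, F} are all mutually reachable — one SCC of size 4.
{B, G} are all mutually reachable — one SCC of size 2.
{D, H} are all mutually reachable — one SCC of size 2.
The largest has 4 vertices.

4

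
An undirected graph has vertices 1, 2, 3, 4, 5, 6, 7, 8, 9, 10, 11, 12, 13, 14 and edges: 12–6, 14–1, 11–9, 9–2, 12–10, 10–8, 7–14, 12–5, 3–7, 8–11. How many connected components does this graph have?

4

4 is isolated — a component by itself.
13 is isolated — a component by itself.
Starting from 1 we can reach 1, 3, 7, 14. That is one component of size 4.
Starting from 2 we can reach 2, 5, 6, 8, 9, 10, 11, 12. That is one component of size 8.
Total: 4 components.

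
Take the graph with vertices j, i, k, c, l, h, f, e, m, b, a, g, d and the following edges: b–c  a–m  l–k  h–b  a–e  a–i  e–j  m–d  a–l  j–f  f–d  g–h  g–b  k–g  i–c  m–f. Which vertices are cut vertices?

a

Removing a increases the component count from 1 to 2, so a is a cut vertex.
By contrast removing h leaves 1 component; it is not a cut vertex. No other vertex is a cut vertex either.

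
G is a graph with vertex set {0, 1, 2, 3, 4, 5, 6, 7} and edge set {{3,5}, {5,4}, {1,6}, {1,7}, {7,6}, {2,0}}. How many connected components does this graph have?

3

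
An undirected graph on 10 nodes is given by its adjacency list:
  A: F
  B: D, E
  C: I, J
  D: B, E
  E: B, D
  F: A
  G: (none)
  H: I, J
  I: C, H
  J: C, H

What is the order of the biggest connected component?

G is isolated — a component by itself.
Starting from A we can reach A, F. That is one component of size 2.
Starting from B we can reach B, D, E. That is one component of size 3.
Starting from C we can reach C, H, I, J. That is one component of size 4.
The largest has 4 vertices.

4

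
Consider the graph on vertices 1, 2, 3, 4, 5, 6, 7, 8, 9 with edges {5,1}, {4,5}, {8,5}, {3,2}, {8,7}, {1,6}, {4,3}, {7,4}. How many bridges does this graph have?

4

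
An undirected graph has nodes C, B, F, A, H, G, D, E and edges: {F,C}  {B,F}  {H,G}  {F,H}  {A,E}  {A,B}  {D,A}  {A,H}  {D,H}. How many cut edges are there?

The edges on the cycle A-B-F-H-A are not bridges since each lies on that cycle.
But removing H-G disconnects H from G; removing F-C disconnects F from C; removing E-A disconnects E from A — these are bridges.
That makes 3 bridges.

3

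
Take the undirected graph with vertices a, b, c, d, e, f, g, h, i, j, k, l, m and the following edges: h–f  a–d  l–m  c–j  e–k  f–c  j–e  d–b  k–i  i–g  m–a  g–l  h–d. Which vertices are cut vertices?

Removing d increases the component count from 1 to 2, so d is a cut vertex.
By contrast removing f leaves 1 component; it is not a cut vertex. No other vertex is a cut vertex either.

d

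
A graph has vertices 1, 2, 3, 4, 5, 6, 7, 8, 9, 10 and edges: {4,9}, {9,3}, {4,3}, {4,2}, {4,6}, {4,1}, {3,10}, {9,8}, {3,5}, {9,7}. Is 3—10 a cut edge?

Removing 3—10 leaves no path between 3 and 10: the component count goes from 1 to 2. So it is a bridge.

Yes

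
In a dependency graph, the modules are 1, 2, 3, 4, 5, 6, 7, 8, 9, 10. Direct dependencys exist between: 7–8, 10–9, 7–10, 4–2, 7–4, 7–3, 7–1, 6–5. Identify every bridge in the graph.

removing 7–10 disconnects 7 from 10; removing 7–3 disconnects 7 from 3; removing 6–5 disconnects 6 from 5; removing 2–4 disconnects 2 from 4 — these are bridges.
In total 8 edges are bridges.

1-7, 10-7, 10-9, 2-4, 3-7, 4-7, 5-6, 7-8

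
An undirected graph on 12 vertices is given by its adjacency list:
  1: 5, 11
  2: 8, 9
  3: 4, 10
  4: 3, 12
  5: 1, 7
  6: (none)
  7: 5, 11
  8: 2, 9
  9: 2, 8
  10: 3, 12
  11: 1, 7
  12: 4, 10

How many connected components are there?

4

6 is isolated — a component by itself.
Starting from 2 we can reach 2, 8, 9. That is one component of size 3.
Starting from 1 we can reach 1, 5, 7, 11. That is one component of size 4.
Starting from 3 we can reach 3, 4, 10, 12. That is one component of size 4.
Total: 4 components.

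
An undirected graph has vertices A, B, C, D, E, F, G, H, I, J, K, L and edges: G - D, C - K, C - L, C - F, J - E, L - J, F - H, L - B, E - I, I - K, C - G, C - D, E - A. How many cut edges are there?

4

The edges on the cycle C-G-D-C are not bridges since each lies on that cycle.
But removing F - H disconnects F from H; removing B - L disconnects B from L; removing E - A disconnects E from A; removing C - F disconnects C from F — these are bridges.
That makes 4 bridges.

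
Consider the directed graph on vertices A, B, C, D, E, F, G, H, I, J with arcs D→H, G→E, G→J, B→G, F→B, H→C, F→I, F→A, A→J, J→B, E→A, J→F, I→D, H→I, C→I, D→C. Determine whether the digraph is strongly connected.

There is no directed path from D to G, so the graph is not strongly connected.

No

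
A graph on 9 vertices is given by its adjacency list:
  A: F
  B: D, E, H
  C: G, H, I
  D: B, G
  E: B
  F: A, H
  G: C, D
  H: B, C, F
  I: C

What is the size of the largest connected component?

9

Starting from A we can reach A, B, C, D, E, F, G, H, I. That is one component of size 9.
The largest has 9 vertices.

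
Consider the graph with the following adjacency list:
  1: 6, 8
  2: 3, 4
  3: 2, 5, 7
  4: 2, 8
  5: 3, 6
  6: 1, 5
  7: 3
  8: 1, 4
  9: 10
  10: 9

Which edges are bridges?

The edges on the cycle 5-6-1-8-4-2-3-5 are not bridges since each lies on that cycle.
But removing 9-10 disconnects 9 from 10; removing 3-7 disconnects 3 from 7 — these are bridges.

10-9, 3-7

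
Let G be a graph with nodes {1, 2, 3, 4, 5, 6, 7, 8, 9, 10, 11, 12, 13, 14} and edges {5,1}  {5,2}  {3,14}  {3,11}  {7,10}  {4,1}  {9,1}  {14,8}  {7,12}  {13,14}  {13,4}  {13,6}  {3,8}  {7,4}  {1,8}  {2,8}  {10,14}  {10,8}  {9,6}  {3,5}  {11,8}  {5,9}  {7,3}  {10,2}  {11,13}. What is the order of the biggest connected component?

Starting from 1 we can reach 1, 2, 3, 4, 5, 6, 7, 8, 9, 10, 11, 12, 13, 14. That is one component of size 14.
The largest has 14 vertices.

14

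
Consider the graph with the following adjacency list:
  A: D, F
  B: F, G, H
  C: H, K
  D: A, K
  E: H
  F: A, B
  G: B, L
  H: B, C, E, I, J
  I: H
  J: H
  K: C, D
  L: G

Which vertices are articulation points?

B, G, H

Removing B increases the component count from 1 to 2, so B is a cut vertex.
Removing G increases the component count from 1 to 2, so G is a cut vertex.
Removing H increases the component count from 1 to 4, so H is a cut vertex.
By contrast removing A leaves 1 component; it is not a cut vertex. No other vertex is a cut vertex either.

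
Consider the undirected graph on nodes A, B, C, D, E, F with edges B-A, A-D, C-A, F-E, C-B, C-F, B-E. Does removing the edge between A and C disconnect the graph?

After removing A-C, the path A-B-C still connects them, so the edge is not a bridge.

No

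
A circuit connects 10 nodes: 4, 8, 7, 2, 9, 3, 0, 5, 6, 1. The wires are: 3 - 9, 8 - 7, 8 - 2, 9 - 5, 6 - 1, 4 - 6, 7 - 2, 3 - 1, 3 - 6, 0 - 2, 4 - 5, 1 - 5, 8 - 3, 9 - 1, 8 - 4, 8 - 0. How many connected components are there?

Starting from 0 we can reach 0, 1, 2, 3, 4, 5, 6, 7, 8, 9. That is one component of size 10.
Total: 1 component.

1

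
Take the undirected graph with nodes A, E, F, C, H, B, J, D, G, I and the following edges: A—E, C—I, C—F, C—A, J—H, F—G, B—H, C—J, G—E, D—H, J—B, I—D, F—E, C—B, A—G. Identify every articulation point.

C

Removing C increases the component count from 1 to 2, so C is a cut vertex.
By contrast removing I leaves 1 component; it is not a cut vertex. No other vertex is a cut vertex either.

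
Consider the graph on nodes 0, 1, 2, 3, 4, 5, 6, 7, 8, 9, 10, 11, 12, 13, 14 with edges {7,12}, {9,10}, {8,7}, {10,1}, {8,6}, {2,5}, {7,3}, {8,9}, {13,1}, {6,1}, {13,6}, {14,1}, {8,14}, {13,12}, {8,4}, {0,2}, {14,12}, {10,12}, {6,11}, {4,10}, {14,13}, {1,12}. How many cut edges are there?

The edges on the cycle 8-4-10-1-14-8 are not bridges since each lies on that cycle.
But removing 2 - 5 disconnects 2 from 5; removing 0 - 2 disconnects 0 from 2; removing 11 - 6 disconnects 11 from 6; removing 3 - 7 disconnects 3 from 7 — these are bridges.
That makes 4 bridges.

4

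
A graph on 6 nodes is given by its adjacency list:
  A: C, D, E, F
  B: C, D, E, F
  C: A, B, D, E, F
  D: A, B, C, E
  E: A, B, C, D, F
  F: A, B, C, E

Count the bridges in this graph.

0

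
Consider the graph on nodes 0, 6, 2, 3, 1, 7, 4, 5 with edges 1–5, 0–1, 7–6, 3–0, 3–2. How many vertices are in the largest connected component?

5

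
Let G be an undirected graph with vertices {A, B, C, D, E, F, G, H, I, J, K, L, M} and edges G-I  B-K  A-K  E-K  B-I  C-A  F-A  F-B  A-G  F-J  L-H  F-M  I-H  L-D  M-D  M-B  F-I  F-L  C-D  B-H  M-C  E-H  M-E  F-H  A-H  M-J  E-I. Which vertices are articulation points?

Removing M, for instance, still leaves 1 component. No single vertex removal increases the component count — the graph has no articulation points.

none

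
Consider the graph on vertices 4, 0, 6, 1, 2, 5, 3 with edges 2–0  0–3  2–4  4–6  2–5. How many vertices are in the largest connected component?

6

1 is isolated — a component by itself.
Starting from 0 we can reach 0, 2, 3, 4, 5, 6. That is one component of size 6.
The largest has 6 vertices.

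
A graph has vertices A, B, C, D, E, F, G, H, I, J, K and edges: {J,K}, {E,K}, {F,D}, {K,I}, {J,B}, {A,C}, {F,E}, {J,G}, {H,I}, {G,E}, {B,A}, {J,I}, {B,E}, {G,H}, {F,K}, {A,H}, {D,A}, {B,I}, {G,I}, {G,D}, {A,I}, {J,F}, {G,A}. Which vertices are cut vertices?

Removing A increases the component count from 1 to 2, so A is a cut vertex.
By contrast removing G leaves 1 component; it is not a cut vertex. No other vertex is a cut vertex either.

A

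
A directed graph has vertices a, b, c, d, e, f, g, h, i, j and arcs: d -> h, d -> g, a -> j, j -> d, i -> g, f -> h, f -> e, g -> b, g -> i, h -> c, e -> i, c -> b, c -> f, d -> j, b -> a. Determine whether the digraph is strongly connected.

From c we can reach every vertex (a, b, c, d, e, f, g, h, i, j), and every vertex can reach c (a, b, c, d, e, f, g, h, i, j). So the whole graph is one strongly connected component.

Yes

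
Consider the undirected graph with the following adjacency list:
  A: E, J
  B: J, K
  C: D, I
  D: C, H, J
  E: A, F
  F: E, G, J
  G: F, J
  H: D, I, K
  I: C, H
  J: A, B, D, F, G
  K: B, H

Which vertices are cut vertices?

J

Removing J increases the component count from 1 to 2, so J is a cut vertex.
By contrast removing K leaves 1 component; it is not a cut vertex. No other vertex is a cut vertex either.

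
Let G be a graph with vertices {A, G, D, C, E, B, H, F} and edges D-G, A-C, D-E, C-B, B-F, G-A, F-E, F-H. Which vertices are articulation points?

F

Removing F increases the component count from 1 to 2, so F is a cut vertex.
By contrast removing D leaves 1 component; it is not a cut vertex. No other vertex is a cut vertex either.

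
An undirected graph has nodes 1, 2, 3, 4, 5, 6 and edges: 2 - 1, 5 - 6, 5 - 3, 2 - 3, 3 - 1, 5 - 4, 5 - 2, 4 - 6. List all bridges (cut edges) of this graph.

none

The edges on the cycle 5-4-6-5 are not bridges since each lies on that cycle.
Every edge lies on some cycle, so there are no bridges.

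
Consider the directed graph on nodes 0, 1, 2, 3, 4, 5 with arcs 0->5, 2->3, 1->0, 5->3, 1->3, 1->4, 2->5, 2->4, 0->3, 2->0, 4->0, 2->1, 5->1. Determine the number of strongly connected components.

3

{0, 1, 4, 5} are all mutually reachable — one SCC of size 4.
{2} is an SCC by itself.
{3} is an SCC by itself.
That gives 3 strongly connected components.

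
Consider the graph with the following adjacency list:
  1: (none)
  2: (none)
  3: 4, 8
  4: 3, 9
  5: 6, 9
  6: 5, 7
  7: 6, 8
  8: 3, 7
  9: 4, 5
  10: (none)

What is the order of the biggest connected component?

7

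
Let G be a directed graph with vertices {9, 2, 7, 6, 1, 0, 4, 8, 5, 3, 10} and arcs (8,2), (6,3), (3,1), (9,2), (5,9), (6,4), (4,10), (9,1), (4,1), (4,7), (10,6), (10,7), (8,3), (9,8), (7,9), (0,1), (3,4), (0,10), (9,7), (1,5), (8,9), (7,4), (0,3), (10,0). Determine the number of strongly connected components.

2

{0, 1, 3, 4, 5, 6, 7, 8, 9, 10} are all mutually reachable — one SCC of size 10.
{2} is an SCC by itself.
That gives 2 strongly connected components.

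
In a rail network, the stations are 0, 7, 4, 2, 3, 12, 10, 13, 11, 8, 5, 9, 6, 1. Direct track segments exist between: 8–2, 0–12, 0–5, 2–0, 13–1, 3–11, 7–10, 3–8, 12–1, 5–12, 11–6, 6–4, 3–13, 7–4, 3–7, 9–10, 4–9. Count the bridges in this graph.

0

The edges on the cycle 3-11-6-4-9-10-7-3 are not bridges since each lies on that cycle.
Every edge lies on some cycle, so there are no bridges.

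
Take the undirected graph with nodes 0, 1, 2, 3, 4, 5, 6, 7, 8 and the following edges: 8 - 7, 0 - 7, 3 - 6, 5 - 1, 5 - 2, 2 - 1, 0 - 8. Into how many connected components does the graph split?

4

4 is isolated — a component by itself.
Starting from 3 we can reach 3, 6. That is one component of size 2.
Starting from 0 we can reach 0, 7, 8. That is one component of size 3.
Starting from 1 we can reach 1, 2, 5. That is one component of size 3.
Total: 4 components.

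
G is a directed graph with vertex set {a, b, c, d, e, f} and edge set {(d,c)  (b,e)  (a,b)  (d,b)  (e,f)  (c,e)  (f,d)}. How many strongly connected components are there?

{b, c, d, e, f} are all mutually reachable — one SCC of size 5.
{a} is an SCC by itself.
That gives 2 strongly connected components.

2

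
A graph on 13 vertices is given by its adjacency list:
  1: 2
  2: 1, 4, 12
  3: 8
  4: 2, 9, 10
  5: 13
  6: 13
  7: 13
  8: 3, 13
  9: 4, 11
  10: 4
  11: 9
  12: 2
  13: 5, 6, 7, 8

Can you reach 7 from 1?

No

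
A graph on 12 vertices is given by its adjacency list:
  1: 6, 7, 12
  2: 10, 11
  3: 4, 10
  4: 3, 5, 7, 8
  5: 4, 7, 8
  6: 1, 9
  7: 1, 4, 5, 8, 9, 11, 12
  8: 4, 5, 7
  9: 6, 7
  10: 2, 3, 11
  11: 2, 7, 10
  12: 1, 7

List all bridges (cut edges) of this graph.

none

The edges on the cycle 11-2-10-11 are not bridges since each lies on that cycle.
Every edge lies on some cycle, so there are no bridges.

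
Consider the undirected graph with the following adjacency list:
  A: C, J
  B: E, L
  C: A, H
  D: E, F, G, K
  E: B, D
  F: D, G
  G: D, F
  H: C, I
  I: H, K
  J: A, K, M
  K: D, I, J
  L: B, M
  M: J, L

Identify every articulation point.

Removing D increases the component count from 1 to 2, so D is a cut vertex.
By contrast removing E leaves 1 component; it is not a cut vertex. No other vertex is a cut vertex either.

D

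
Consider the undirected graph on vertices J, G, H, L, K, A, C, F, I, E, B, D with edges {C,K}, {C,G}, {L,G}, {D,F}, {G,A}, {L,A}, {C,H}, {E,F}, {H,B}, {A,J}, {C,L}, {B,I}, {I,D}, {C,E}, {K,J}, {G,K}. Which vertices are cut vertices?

C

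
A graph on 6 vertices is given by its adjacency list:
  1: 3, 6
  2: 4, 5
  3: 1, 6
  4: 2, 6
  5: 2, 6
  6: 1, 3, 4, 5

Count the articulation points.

Removing 6 increases the component count from 1 to 2, so 6 is a cut vertex.
By contrast removing 3 leaves 1 component; it is not a cut vertex. No other vertex is a cut vertex either.

1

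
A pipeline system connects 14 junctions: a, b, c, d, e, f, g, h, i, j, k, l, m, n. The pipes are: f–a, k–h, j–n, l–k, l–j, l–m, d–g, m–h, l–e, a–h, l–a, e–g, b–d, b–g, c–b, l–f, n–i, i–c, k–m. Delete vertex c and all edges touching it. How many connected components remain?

1

With c gone, the remaining components are: {a, b, d, e, f, g, h, i, j, k, l, m, n}.
That is 1 component.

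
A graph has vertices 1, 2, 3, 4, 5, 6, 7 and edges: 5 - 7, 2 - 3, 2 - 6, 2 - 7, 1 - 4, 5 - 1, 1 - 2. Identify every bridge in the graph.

The edges on the cycle 5-1-2-7-5 are not bridges since each lies on that cycle.
But removing 2 - 6 disconnects 2 from 6; removing 1 - 4 disconnects 1 from 4; removing 2 - 3 disconnects 2 from 3 — these are bridges.

1-4, 2-3, 2-6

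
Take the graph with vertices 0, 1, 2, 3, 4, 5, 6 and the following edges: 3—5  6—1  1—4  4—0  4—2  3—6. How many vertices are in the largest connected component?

Starting from 0 we can reach 0, 1, 2, 3, 4, 5, 6. That is one component of size 7.
The largest has 7 vertices.

7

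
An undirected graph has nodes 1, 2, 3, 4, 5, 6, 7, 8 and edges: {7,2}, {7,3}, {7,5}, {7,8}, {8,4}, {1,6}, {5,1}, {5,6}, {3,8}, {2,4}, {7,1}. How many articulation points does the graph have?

1

Removing 7 increases the component count from 1 to 2, so 7 is a cut vertex.
By contrast removing 6 leaves 1 component; it is not a cut vertex. No other vertex is a cut vertex either.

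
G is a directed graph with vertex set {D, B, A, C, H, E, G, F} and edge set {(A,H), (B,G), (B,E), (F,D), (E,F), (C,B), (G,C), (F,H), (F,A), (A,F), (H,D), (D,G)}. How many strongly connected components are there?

1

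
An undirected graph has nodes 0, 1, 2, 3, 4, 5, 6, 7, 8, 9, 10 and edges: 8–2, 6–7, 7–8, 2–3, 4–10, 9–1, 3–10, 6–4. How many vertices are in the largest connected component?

7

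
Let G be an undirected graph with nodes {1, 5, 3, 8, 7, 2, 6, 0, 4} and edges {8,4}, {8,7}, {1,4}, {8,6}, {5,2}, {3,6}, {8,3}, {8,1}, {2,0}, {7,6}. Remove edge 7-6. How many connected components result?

2

7 and 6 are still connected via 7-8-6, so the component count stays at 2.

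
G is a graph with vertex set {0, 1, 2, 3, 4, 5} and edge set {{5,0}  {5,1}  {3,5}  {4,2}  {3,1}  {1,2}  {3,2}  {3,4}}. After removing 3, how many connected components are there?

With 3 gone, the remaining components are: {0, 1, 2, 4, 5}.
That is 1 component.

1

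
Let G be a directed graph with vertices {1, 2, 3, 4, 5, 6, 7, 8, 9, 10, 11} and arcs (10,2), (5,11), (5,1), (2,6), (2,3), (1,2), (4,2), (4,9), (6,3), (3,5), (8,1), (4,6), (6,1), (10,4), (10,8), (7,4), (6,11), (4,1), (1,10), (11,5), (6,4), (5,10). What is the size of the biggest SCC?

{1, 2, 3, 4, 5, 6, 8, 10, 11} are all mutually reachable — one SCC of size 9.
{7} is an SCC by itself.
{9} is an SCC by itself.
The largest has 9 vertices.

9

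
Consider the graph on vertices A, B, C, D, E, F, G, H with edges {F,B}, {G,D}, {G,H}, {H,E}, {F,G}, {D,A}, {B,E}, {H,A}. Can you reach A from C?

No

The component containing C is {C}, and A is not in it.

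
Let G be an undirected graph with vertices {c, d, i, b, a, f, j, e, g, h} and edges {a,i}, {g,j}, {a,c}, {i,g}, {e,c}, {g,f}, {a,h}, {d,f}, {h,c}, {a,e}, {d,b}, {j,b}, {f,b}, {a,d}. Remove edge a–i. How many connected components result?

a and i are still connected via a-d-f-g-i, so the component count stays at 1.

1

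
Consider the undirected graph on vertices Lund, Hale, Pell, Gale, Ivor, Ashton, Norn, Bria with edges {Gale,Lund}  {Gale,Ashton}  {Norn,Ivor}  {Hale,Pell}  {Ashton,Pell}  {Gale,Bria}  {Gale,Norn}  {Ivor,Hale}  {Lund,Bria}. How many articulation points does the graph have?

1

Removing Gale increases the component count from 1 to 2, so Gale is a cut vertex.
By contrast removing Lund leaves 1 component; it is not a cut vertex. No other vertex is a cut vertex either.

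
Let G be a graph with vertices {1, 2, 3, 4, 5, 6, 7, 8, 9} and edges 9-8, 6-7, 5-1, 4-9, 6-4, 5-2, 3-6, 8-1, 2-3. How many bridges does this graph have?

1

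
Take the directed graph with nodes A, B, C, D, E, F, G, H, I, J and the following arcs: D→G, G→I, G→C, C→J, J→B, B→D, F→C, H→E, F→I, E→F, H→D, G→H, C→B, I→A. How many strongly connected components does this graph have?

3

{B, C, D, E, F, G, H, J} are all mutually reachable — one SCC of size 8.
{I} is an SCC by itself.
{A} is an SCC by itself.
That gives 3 strongly connected components.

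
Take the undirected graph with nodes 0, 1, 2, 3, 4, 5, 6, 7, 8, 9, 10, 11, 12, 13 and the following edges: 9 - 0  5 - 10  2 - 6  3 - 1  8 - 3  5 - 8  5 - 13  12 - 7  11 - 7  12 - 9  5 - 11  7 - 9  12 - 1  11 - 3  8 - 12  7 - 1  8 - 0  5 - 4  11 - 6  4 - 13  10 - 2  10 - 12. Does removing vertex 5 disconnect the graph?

Yes

Deleting 5 raises the number of components from 1 to 2, so 5 is a cut vertex.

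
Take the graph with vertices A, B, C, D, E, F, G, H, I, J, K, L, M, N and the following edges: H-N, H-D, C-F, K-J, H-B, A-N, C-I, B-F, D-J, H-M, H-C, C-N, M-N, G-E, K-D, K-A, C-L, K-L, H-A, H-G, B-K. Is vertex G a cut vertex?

Deleting G raises the number of components from 1 to 2, so G is a cut vertex.

Yes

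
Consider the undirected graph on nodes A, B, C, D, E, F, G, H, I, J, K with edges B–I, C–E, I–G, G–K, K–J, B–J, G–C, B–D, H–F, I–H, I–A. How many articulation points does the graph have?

5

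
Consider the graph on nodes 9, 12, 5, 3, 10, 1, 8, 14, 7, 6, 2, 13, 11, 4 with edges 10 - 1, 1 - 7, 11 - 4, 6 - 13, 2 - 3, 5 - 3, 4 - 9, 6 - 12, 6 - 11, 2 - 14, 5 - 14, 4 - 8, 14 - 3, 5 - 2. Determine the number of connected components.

Starting from 1 we can reach 1, 7, 10. That is one component of size 3.
Starting from 2 we can reach 2, 3, 5, 14. That is one component of size 4.
Starting from 4 we can reach 4, 6, 8, 9, 11, 12, 13. That is one component of size 7.
Total: 3 components.

3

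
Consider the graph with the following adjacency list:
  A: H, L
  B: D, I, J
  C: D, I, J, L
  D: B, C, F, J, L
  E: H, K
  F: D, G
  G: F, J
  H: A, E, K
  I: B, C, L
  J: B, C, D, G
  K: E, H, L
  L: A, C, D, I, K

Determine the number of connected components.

1

Starting from A we can reach A, B, C, D, E, F, G, H, I, J, K, L. That is one component of size 12.
Total: 1 component.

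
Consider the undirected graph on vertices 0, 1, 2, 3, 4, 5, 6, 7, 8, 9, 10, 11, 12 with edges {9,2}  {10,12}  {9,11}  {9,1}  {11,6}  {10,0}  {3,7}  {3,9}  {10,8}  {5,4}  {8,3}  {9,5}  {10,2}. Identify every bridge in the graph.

0-10, 1-9, 10-12, 11-6, 11-9, 3-7, 4-5, 5-9

The edges on the cycle 10-8-3-9-2-10 are not bridges since each lies on that cycle.
But removing 9–1 disconnects 9 from 1; removing 9–5 disconnects 9 from 5; removing 10–0 disconnects 10 from 0; removing 9–11 disconnects 9 from 11 — these are bridges.
In total 8 edges are bridges.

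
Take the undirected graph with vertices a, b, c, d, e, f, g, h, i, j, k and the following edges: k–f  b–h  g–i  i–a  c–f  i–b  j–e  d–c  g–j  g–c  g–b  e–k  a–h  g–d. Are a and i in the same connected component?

Yes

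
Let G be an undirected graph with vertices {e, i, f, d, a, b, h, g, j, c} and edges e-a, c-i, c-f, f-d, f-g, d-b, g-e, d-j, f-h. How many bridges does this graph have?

removing c-f disconnects c from f; removing d-j disconnects d from j; removing d-f disconnects d from f; removing g-f disconnects g from f — these are bridges.
In total 9 edges are bridges.

9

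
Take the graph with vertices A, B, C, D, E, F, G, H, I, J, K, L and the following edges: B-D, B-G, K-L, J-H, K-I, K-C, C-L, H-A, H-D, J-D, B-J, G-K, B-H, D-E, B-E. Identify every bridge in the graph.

The edges on the cycle B-J-H-B are not bridges since each lies on that cycle.
But removing A-H disconnects A from H; removing G-K disconnects G from K; removing I-K disconnects I from K; removing G-B disconnects G from B — these are bridges.

A-H, B-G, G-K, I-K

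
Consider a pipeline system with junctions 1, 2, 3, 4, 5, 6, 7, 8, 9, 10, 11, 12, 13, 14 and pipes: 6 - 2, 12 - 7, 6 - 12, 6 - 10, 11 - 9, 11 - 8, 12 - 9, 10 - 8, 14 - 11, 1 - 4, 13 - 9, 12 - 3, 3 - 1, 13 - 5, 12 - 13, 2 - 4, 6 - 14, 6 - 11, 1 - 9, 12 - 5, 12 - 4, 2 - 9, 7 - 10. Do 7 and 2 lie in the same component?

Yes

From 7 we can reach 1, 2, 3, 4, 5, 6, 7, 8, 9, 10, 11, 12, 13, 14, which includes 2.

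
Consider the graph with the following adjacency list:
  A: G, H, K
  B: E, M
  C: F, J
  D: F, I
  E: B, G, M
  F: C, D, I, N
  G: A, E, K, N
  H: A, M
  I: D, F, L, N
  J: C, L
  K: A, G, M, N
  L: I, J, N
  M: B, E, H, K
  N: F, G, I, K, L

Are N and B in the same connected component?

From N we can reach A, B, C, D, E, F, G, H, I, J, K, L, M, N, which includes B.

Yes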